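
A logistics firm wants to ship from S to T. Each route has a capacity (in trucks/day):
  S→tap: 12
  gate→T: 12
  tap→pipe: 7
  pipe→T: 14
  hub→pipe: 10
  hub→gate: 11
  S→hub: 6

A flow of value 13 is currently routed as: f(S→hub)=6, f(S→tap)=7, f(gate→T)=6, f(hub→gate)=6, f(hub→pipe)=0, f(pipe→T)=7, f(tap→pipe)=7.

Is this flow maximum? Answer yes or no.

Yes

Residual reachable from S: {S, tap}; T is not reachable.
Saturated cut: S→hub, tap→pipe with total capacity 13 = current flow value. Flow is maximum.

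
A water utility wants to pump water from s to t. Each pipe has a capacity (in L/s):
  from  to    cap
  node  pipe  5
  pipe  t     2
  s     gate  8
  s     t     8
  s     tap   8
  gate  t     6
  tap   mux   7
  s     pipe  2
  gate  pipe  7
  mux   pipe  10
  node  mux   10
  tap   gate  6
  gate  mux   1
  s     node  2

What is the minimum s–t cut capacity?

16

Max flow = 16 (via 3 augmenting paths).
In the residual at optimum, the set reachable from s is {gate, mux, node, pipe, s, tap}.
Cut edges: s->t (cap 8), gate->t (cap 6), pipe->t (cap 2). Sum = 16.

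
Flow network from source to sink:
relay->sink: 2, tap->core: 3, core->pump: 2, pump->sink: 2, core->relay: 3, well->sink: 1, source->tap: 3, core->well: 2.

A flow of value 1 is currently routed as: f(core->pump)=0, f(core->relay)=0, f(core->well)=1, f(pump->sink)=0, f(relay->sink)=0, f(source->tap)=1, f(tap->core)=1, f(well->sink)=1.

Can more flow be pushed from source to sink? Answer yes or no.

Yes

Residual path source->tap->core->relay->sink has bottleneck 2 > 0.
Pushing 2 along it raises the flow to 3, so the given flow is not maximum.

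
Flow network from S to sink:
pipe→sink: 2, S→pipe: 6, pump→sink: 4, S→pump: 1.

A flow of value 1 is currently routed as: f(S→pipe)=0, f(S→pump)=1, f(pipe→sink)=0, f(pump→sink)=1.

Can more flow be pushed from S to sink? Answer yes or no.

Yes

Residual path S→pipe→sink has bottleneck 2 > 0.
Pushing 2 along it raises the flow to 3, so the given flow is not maximum.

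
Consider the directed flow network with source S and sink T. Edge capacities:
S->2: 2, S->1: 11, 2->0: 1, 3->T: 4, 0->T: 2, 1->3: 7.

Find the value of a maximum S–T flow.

5

Augment S->2->0->T: bottleneck 1. Total 1.
Augment S->1->3->T: bottleneck 4. Total 5.
No augmenting path remains in the residual graph.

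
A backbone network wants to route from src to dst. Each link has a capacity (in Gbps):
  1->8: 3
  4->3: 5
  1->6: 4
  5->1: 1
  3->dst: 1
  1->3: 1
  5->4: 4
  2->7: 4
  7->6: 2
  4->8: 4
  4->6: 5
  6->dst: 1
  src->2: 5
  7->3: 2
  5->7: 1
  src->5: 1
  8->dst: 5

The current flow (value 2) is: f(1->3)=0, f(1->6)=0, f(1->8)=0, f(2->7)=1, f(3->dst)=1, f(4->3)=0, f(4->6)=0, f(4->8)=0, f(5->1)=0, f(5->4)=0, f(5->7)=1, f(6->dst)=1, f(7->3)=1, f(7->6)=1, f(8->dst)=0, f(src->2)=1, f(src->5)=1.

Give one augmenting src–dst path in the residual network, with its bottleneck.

Residual along src->2->7->5->1->8->dst: src->2: 4, 2->7: 3, 7->5: 1 (reverse), 5->1: 1, 1->8: 3, 8->dst: 5.
Bottleneck = min = 1.

src->2->7->5->1->8->dst, bottleneck 1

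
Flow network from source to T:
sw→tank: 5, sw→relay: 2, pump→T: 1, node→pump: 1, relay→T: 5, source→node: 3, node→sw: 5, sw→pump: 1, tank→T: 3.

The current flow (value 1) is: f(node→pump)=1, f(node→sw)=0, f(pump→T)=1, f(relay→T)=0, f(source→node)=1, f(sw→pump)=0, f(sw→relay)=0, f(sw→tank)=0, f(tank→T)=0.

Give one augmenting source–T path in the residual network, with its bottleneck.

source→node→sw→tank→T, bottleneck 2

Residual along source→node→sw→tank→T: source→node: 2, node→sw: 5, sw→tank: 5, tank→T: 3.
Bottleneck = min = 2.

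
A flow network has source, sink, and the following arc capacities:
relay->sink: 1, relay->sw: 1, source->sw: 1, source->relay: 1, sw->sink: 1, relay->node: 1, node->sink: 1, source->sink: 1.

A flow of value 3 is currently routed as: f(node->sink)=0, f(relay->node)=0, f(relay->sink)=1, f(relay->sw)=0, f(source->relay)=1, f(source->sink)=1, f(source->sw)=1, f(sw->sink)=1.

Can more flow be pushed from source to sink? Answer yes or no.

No

Residual reachable from source: {source}; sink is not reachable.
Saturated cut: source->relay, source->sw, source->sink with total capacity 3 = current flow value. Flow is maximum.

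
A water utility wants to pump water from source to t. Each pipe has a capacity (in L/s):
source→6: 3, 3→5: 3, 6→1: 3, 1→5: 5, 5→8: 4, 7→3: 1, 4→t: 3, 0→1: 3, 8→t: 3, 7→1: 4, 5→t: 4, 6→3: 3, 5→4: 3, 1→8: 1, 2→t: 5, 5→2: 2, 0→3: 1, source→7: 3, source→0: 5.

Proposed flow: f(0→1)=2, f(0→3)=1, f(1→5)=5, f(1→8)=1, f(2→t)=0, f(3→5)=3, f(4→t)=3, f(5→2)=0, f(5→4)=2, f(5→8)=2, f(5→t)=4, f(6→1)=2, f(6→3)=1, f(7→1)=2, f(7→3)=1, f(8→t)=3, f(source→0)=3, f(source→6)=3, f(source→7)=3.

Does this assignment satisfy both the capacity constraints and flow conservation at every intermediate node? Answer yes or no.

No

Conservation fails at 4: inflow 2 ≠ outflow 3.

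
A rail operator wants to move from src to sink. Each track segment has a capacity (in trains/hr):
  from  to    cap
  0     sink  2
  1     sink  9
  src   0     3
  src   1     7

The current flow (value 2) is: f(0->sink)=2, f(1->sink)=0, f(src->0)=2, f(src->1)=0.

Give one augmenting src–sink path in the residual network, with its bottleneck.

src->1->sink, bottleneck 7

Residual along src->1->sink: src->1: 7, 1->sink: 9.
Bottleneck = min = 7.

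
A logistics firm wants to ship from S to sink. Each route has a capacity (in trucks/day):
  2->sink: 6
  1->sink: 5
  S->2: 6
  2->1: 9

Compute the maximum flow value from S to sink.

6

Augment S->2->sink: bottleneck 6. Total 6.
No augmenting path remains in the residual graph.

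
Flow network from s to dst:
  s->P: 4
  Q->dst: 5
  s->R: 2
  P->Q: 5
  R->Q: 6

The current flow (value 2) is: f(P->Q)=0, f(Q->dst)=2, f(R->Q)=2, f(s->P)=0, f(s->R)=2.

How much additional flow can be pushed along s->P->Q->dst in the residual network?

3

Residual capacities along the path: s->P: 4, P->Q: 5, Q->dst: 3.
Minimum is 3.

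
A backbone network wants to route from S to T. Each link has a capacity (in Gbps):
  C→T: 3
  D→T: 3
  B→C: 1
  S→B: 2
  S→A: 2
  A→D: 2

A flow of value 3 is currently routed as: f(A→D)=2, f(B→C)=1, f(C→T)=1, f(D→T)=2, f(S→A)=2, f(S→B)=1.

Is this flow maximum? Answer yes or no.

Residual reachable from S: {B, S}; T is not reachable.
Saturated cut: B→C, S→A with total capacity 3 = current flow value. Flow is maximum.

Yes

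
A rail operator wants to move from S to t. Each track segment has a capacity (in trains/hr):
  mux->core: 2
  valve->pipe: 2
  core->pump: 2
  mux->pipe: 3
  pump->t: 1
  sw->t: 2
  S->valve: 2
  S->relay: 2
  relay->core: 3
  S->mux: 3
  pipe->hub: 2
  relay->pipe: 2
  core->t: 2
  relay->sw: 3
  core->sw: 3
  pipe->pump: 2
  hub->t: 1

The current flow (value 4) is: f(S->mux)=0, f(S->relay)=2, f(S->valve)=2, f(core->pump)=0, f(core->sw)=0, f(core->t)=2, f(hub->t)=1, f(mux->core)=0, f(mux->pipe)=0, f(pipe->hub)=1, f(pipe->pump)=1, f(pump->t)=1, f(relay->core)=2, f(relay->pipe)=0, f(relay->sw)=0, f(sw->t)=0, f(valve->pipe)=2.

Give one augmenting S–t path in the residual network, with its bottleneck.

S->mux->core->sw->t, bottleneck 2

Residual along S->mux->core->sw->t: S->mux: 3, mux->core: 2, core->sw: 3, sw->t: 2.
Bottleneck = min = 2.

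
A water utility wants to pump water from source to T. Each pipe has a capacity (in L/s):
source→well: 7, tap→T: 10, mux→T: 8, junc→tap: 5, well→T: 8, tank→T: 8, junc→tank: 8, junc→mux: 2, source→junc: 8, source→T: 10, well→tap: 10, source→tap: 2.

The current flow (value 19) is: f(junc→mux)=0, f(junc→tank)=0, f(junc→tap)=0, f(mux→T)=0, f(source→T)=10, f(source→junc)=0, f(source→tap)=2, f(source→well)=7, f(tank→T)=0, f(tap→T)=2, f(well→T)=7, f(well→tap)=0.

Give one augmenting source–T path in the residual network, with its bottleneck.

source→junc→tank→T, bottleneck 8

Residual along source→junc→tank→T: source→junc: 8, junc→tank: 8, tank→T: 8.
Bottleneck = min = 8.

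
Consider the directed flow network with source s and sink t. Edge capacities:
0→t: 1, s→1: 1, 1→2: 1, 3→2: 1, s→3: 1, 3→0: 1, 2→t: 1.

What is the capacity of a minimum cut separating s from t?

2

Max flow = 2 (via 2 augmenting paths).
In the residual at optimum, the set reachable from s is {s}.
Cut edges: s→1 (cap 1), s→3 (cap 1). Sum = 2.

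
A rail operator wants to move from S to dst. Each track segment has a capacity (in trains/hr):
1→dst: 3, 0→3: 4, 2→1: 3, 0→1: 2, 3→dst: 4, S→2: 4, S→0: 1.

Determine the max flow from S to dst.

4

Augment S→2→1→dst: bottleneck 3. Total 3.
Augment S→0→3→dst: bottleneck 1. Total 4.
No augmenting path remains in the residual graph.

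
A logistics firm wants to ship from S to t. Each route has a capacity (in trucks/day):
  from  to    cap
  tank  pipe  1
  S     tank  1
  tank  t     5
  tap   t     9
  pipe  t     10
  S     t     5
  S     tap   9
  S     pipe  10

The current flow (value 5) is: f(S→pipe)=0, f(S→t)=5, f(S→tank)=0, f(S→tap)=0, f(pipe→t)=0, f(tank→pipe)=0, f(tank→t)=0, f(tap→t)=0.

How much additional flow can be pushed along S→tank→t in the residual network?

Residual capacities along the path: S→tank: 1, tank→t: 5.
Minimum is 1.

1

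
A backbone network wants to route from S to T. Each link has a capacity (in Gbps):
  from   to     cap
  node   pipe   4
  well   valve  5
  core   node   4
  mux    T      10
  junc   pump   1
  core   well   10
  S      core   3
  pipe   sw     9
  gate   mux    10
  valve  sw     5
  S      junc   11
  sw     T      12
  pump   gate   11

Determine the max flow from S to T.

Augment S->junc->pump->gate->mux->T: bottleneck 1. Total 1.
Augment S->core->well->valve->sw->T: bottleneck 3. Total 4.
No augmenting path remains in the residual graph.

4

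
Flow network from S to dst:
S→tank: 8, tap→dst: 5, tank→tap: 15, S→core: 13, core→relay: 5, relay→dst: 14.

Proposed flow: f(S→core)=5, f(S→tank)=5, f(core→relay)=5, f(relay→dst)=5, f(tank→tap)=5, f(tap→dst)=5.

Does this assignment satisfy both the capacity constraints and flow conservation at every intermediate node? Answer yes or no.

Every edge has 0 ≤ f(e) ≤ cap(e).
At each intermediate node, inflow equals outflow.

Yes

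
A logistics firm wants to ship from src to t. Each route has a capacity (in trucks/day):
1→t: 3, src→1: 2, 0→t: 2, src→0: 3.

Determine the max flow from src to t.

Augment src→0→t: bottleneck 2. Total 2.
Augment src→1→t: bottleneck 2. Total 4.
No augmenting path remains in the residual graph.

4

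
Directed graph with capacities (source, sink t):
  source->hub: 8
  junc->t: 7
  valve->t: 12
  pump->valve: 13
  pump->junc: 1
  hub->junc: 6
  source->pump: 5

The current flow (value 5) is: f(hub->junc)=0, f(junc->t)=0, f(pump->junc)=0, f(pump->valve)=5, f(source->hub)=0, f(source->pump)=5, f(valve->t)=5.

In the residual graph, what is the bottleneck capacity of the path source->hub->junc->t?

Residual capacities along the path: source->hub: 8, hub->junc: 6, junc->t: 7.
Minimum is 6.

6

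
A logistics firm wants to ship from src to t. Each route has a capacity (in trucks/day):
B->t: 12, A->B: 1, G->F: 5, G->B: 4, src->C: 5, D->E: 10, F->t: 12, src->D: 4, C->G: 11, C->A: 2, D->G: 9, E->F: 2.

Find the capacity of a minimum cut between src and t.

Max flow = 9 (via 4 augmenting paths).
In the residual at optimum, the set reachable from src is {src}.
Cut edges: src->D (cap 4), src->C (cap 5). Sum = 9.

9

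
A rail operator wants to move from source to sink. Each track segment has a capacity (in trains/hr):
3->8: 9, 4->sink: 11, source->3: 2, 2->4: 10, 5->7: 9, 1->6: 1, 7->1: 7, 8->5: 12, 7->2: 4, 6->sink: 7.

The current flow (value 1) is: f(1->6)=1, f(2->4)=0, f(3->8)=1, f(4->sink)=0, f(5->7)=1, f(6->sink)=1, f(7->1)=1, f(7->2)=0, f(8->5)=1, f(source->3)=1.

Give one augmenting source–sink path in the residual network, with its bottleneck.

Residual along source->3->8->5->7->2->4->sink: source->3: 1, 3->8: 8, 8->5: 11, 5->7: 8, 7->2: 4, 2->4: 10, 4->sink: 11.
Bottleneck = min = 1.

source->3->8->5->7->2->4->sink, bottleneck 1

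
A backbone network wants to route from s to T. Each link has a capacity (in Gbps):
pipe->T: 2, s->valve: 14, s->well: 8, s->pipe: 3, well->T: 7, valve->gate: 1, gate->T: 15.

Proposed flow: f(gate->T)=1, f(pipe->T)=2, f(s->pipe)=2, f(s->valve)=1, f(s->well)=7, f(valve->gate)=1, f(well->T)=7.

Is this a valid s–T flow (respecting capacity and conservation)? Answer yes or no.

Every edge has 0 ≤ f(e) ≤ cap(e).
At each intermediate node, inflow equals outflow.

Yes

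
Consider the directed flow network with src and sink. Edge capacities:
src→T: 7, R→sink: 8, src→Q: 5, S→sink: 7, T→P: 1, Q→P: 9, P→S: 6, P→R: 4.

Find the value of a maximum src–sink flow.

Augment src→T→P→R→sink: bottleneck 1. Total 1.
Augment src→Q→P→R→sink: bottleneck 3. Total 4.
Augment src→Q→P→S→sink: bottleneck 2. Total 6.
No augmenting path remains in the residual graph.

6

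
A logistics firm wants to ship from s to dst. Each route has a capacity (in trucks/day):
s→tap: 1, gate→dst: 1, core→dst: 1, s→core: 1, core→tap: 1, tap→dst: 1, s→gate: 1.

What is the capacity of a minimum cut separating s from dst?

Max flow = 3 (via 3 augmenting paths).
In the residual at optimum, the set reachable from s is {s}.
Cut edges: s→gate (cap 1), s→core (cap 1), s→tap (cap 1). Sum = 3.

3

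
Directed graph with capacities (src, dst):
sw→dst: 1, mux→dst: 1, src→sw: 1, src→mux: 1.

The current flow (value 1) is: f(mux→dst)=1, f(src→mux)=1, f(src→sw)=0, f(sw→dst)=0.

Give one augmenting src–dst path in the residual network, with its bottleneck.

Residual along src→sw→dst: src→sw: 1, sw→dst: 1.
Bottleneck = min = 1.

src→sw→dst, bottleneck 1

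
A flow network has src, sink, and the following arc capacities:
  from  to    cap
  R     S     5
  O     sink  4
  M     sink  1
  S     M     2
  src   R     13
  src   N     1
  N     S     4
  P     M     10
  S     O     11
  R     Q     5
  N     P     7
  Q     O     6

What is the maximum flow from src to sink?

5

Augment src->N->P->M->sink: bottleneck 1. Total 1.
Augment src->R->S->O->sink: bottleneck 4. Total 5.
No augmenting path remains in the residual graph.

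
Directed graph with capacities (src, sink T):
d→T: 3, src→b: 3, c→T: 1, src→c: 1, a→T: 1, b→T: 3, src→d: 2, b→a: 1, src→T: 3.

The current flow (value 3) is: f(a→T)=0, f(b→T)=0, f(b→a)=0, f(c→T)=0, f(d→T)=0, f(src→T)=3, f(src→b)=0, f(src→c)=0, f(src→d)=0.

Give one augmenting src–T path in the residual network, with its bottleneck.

Residual along src→b→T: src→b: 3, b→T: 3.
Bottleneck = min = 3.

src→b→T, bottleneck 3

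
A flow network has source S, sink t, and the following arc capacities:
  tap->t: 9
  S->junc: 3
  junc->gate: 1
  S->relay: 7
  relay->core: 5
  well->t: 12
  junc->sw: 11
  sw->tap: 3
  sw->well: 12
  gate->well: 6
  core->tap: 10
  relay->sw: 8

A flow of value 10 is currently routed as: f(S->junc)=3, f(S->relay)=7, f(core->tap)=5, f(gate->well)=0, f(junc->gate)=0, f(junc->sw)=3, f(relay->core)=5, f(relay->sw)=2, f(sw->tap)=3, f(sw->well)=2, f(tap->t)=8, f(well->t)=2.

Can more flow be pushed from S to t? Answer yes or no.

Residual reachable from S: {S}; t is not reachable.
Saturated cut: S->relay, S->junc with total capacity 10 = current flow value. Flow is maximum.

No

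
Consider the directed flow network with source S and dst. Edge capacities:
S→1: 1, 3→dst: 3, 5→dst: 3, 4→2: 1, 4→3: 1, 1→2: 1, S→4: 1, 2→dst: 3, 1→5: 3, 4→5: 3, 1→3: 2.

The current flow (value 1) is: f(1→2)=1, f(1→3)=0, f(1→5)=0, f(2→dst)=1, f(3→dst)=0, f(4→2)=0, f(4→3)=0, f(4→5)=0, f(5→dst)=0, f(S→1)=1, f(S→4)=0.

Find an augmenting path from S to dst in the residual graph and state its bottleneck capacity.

S→4→5→dst, bottleneck 1

Residual along S→4→5→dst: S→4: 1, 4→5: 3, 5→dst: 3.
Bottleneck = min = 1.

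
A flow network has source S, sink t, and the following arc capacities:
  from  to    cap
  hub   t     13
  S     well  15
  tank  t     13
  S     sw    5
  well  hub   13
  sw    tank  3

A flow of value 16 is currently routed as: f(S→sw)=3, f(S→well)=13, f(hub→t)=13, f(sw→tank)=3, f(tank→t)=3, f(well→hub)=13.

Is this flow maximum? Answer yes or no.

Residual reachable from S: {S, sw, well}; t is not reachable.
Saturated cut: well→hub, sw→tank with total capacity 16 = current flow value. Flow is maximum.

Yes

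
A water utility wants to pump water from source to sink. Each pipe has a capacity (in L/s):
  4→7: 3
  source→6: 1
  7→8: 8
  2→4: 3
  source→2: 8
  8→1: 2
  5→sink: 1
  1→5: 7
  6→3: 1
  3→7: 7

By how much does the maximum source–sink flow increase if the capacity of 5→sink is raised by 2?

1

Original max flow = 1.
After raising cap(5→sink), augmenting paths through that edge carry 1 more unit.
New max flow = 2. Increase = 1.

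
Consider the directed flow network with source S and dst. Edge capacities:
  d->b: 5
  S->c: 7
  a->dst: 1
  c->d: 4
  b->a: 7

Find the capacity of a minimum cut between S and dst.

1

Max flow = 1 (via 1 augmenting path).
In the residual at optimum, the set reachable from S is {S, a, b, c, d}.
Cut edges: a->dst (cap 1). Sum = 1.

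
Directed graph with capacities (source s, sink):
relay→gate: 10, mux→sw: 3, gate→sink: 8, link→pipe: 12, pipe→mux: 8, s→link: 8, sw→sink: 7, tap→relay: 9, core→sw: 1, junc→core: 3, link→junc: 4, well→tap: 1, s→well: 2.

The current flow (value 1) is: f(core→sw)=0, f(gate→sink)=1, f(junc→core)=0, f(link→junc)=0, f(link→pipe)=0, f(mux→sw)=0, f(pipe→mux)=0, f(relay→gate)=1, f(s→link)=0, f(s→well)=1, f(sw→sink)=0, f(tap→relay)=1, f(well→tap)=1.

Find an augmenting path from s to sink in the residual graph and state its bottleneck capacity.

s→link→pipe→mux→sw→sink, bottleneck 3

Residual along s→link→pipe→mux→sw→sink: s→link: 8, link→pipe: 12, pipe→mux: 8, mux→sw: 3, sw→sink: 7.
Bottleneck = min = 3.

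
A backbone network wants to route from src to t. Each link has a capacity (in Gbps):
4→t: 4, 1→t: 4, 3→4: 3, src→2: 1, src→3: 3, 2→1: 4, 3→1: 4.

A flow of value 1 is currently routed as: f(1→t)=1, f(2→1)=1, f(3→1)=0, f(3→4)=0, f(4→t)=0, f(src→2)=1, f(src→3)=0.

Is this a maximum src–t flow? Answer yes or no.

Residual path src→3→1→t has bottleneck 3 > 0.
Pushing 3 along it raises the flow to 4, so the given flow is not maximum.

No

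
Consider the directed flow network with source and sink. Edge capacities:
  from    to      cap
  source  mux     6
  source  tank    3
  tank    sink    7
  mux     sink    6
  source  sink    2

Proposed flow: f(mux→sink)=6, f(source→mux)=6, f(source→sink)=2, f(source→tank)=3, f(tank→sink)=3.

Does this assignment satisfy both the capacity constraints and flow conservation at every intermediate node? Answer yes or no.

Yes

Every edge has 0 ≤ f(e) ≤ cap(e).
At each intermediate node, inflow equals outflow.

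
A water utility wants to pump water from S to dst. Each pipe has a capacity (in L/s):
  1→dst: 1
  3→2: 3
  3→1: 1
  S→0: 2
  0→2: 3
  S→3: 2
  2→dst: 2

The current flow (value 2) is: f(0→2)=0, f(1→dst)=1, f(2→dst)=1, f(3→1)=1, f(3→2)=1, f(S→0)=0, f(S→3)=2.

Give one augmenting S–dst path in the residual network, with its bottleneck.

S→0→2→dst, bottleneck 1

Residual along S→0→2→dst: S→0: 2, 0→2: 3, 2→dst: 1.
Bottleneck = min = 1.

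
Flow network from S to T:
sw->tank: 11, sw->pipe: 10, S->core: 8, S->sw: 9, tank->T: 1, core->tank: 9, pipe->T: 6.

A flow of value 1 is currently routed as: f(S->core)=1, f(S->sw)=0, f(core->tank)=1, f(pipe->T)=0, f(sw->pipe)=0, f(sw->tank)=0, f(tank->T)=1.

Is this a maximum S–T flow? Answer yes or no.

No

Residual path S->sw->pipe->T has bottleneck 6 > 0.
Pushing 6 along it raises the flow to 7, so the given flow is not maximum.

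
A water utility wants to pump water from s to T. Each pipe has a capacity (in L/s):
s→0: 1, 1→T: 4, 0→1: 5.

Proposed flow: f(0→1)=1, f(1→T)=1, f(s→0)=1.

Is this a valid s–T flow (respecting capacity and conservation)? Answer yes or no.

Every edge has 0 ≤ f(e) ≤ cap(e).
At each intermediate node, inflow equals outflow.

Yes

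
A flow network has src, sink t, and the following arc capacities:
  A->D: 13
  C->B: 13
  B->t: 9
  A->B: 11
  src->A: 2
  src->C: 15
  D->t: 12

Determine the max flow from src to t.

11

Augment src->A->D->t: bottleneck 2. Total 2.
Augment src->C->B->t: bottleneck 9. Total 11.
No augmenting path remains in the residual graph.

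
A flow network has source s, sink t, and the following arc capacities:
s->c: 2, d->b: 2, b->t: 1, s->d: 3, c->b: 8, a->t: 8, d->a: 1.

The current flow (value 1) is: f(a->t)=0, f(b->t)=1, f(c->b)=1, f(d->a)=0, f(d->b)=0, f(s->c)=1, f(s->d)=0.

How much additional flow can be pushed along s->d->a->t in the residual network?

Residual capacities along the path: s->d: 3, d->a: 1, a->t: 8.
Minimum is 1.

1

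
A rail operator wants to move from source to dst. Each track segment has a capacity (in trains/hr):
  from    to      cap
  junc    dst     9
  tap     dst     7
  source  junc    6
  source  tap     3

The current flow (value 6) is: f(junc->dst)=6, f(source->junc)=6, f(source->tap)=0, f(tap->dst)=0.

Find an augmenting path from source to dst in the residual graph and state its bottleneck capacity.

Residual along source->tap->dst: source->tap: 3, tap->dst: 7.
Bottleneck = min = 3.

source->tap->dst, bottleneck 3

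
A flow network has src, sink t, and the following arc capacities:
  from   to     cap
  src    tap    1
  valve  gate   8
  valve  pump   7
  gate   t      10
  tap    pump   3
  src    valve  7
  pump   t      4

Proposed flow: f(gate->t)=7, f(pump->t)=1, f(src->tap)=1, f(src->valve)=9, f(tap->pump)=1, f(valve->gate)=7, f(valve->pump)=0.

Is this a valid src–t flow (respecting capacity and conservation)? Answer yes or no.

Capacity violated on src->valve: flow 9 > capacity 7.

No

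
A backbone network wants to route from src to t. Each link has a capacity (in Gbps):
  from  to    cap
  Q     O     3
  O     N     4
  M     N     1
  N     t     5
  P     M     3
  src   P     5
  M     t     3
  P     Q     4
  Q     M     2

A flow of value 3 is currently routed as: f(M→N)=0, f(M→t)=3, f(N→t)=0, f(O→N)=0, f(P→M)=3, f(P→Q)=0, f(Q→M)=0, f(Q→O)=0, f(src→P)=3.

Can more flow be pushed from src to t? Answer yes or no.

Yes

Residual path src→P→Q→O→N→t has bottleneck 2 > 0.
Pushing 2 along it raises the flow to 5, so the given flow is not maximum.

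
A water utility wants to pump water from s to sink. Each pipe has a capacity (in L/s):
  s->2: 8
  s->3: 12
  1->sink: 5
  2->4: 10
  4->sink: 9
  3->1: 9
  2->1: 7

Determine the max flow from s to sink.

13

Augment s->3->1->sink: bottleneck 5. Total 5.
Augment s->2->4->sink: bottleneck 8. Total 13.
No augmenting path remains in the residual graph.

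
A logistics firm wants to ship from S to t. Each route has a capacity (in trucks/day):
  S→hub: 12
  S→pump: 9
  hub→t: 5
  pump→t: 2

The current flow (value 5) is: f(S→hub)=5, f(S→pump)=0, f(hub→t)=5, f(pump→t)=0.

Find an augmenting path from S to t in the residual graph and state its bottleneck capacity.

Residual along S→pump→t: S→pump: 9, pump→t: 2.
Bottleneck = min = 2.

S→pump→t, bottleneck 2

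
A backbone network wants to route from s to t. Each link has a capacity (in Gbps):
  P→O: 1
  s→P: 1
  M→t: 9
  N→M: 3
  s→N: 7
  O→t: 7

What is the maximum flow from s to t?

4

Augment s→P→O→t: bottleneck 1. Total 1.
Augment s→N→M→t: bottleneck 3. Total 4.
No augmenting path remains in the residual graph.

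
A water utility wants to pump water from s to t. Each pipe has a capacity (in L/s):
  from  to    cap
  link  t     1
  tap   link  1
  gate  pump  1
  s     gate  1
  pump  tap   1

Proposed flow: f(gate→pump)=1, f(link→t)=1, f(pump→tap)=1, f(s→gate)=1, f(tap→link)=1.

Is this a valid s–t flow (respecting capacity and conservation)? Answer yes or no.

Yes

Every edge has 0 ≤ f(e) ≤ cap(e).
At each intermediate node, inflow equals outflow.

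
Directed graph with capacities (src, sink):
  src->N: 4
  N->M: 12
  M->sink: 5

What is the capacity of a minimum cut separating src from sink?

4

Max flow = 4 (via 1 augmenting path).
In the residual at optimum, the set reachable from src is {src}.
Cut edges: src->N (cap 4). Sum = 4.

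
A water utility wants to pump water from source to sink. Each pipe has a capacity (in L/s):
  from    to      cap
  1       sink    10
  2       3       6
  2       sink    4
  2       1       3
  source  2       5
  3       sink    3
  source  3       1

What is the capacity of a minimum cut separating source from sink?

Max flow = 6 (via 3 augmenting paths).
In the residual at optimum, the set reachable from source is {source}.
Cut edges: source->2 (cap 5), source->3 (cap 1). Sum = 6.

6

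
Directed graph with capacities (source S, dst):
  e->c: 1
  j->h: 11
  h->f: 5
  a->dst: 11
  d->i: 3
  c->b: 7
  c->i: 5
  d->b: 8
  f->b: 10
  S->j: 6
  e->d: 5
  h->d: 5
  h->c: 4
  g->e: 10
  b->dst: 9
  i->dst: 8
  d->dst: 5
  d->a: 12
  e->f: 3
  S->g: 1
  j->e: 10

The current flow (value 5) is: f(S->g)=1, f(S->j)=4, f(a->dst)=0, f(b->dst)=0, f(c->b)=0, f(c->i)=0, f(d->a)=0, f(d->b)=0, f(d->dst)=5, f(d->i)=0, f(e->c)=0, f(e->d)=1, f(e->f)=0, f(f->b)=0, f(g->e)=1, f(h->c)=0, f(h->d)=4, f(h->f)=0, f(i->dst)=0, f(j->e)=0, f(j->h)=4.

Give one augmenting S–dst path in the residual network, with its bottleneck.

Residual along S->j->h->c->b->dst: S->j: 2, j->h: 7, h->c: 4, c->b: 7, b->dst: 9.
Bottleneck = min = 2.

S->j->h->c->b->dst, bottleneck 2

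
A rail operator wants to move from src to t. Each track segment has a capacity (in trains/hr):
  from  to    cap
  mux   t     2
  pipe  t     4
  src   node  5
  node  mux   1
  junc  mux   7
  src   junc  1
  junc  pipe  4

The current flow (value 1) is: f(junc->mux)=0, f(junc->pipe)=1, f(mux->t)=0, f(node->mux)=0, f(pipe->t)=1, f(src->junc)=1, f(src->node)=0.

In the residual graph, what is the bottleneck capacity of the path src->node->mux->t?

Residual capacities along the path: src->node: 5, node->mux: 1, mux->t: 2.
Minimum is 1.

1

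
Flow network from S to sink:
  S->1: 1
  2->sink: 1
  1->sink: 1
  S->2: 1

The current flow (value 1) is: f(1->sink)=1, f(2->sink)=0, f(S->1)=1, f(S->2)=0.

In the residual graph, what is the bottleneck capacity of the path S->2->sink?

1

Residual capacities along the path: S->2: 1, 2->sink: 1.
Minimum is 1.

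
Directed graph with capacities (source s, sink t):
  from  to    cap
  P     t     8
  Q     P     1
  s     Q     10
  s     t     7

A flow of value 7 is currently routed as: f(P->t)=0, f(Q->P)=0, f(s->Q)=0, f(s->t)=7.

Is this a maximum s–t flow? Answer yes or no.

No

Residual path s->Q->P->t has bottleneck 1 > 0.
Pushing 1 along it raises the flow to 8, so the given flow is not maximum.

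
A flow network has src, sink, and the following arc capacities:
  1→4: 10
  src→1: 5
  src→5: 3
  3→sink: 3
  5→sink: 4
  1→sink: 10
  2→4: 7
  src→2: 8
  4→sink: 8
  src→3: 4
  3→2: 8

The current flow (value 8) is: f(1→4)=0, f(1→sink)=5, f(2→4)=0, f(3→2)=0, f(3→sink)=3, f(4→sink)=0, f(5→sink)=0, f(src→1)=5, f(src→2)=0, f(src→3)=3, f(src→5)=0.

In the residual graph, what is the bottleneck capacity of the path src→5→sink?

3

Residual capacities along the path: src→5: 3, 5→sink: 4.
Minimum is 3.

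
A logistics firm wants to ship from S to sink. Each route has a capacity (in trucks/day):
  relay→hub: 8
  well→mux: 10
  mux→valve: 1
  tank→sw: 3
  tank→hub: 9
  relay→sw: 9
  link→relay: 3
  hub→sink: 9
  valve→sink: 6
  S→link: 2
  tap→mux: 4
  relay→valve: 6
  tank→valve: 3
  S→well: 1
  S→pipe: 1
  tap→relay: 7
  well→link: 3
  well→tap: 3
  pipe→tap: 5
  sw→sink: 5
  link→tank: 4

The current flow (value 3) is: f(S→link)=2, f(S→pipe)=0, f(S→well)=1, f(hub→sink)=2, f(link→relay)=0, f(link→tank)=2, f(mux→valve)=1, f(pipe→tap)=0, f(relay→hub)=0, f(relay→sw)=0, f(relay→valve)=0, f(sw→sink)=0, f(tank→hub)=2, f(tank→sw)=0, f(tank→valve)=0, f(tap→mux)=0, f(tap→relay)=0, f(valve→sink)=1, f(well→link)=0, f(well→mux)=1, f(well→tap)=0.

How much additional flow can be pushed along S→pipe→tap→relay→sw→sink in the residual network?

1

Residual capacities along the path: S→pipe: 1, pipe→tap: 5, tap→relay: 7, relay→sw: 9, sw→sink: 5.
Minimum is 1.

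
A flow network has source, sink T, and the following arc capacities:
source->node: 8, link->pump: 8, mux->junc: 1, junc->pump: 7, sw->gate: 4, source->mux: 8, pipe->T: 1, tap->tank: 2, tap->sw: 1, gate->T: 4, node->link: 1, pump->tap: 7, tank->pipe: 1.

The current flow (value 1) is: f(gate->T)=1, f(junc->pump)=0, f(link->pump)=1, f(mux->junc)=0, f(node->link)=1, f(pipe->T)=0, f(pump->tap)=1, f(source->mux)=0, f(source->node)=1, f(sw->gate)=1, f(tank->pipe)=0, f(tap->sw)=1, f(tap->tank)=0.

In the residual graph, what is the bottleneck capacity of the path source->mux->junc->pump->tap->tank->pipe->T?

1

Residual capacities along the path: source->mux: 8, mux->junc: 1, junc->pump: 7, pump->tap: 6, tap->tank: 2, tank->pipe: 1, pipe->T: 1.
Minimum is 1.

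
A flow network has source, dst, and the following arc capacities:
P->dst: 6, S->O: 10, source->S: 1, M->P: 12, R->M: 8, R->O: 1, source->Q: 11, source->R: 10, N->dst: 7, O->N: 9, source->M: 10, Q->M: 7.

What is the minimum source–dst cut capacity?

8

Max flow = 8 (via 3 augmenting paths).
In the residual at optimum, the set reachable from source is {M, P, Q, R, source}.
Cut edges: source->S (cap 1), R->O (cap 1), P->dst (cap 6). Sum = 8.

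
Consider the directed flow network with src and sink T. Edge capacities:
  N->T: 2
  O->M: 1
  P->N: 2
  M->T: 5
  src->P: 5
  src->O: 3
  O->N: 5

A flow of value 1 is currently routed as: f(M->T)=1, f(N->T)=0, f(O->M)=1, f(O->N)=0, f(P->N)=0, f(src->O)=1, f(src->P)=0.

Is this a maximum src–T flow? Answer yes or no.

Residual path src->O->N->T has bottleneck 2 > 0.
Pushing 2 along it raises the flow to 3, so the given flow is not maximum.

No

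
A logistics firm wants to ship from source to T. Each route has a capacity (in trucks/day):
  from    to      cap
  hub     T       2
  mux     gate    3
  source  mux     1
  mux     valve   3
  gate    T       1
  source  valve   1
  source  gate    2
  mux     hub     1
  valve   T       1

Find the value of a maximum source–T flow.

3

Augment source→gate→T: bottleneck 1. Total 1.
Augment source→valve→T: bottleneck 1. Total 2.
Augment source→mux→hub→T: bottleneck 1. Total 3.
No augmenting path remains in the residual graph.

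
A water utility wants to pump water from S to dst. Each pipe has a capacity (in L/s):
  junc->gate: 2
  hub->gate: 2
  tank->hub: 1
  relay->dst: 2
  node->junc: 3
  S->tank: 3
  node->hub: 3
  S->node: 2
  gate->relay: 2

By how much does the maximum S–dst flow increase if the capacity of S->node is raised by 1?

Original max flow = 2.
Edge S->node does not cross the min cut (source side {S, gate, hub, junc, node, tank}), so extra capacity there cannot help.
New max flow = 2. Increase = 0.

0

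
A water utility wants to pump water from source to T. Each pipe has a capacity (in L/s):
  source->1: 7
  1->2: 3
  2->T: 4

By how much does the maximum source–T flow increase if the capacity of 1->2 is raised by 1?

Original max flow = 3.
After raising cap(1->2), augmenting paths through that edge carry 1 more unit.
New max flow = 4. Increase = 1.

1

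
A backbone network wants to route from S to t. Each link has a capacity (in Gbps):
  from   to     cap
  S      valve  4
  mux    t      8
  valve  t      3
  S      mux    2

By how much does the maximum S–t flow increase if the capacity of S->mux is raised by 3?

Original max flow = 5.
After raising cap(S->mux), augmenting paths through that edge carry 3 more units.
New max flow = 8. Increase = 3.

3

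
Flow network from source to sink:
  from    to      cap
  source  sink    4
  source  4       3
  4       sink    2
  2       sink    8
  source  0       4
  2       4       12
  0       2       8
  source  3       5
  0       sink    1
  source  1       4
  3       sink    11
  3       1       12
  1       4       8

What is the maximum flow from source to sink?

15

Augment source→sink: bottleneck 4. Total 4.
Augment source→3→sink: bottleneck 5. Total 9.
Augment source→0→sink: bottleneck 1. Total 10.
Augment source→4→sink: bottleneck 2. Total 12.
Augment source→0→2→sink: bottleneck 3. Total 15.
No augmenting path remains in the residual graph.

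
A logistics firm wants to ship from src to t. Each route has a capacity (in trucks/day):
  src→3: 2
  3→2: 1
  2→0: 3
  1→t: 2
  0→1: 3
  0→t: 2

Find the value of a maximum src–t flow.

Augment src→3→2→0→t: bottleneck 1. Total 1.
No augmenting path remains in the residual graph.

1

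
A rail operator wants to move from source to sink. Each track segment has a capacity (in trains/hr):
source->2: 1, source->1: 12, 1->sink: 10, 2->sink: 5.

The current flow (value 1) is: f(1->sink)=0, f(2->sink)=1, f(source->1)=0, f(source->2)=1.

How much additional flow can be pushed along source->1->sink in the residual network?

10

Residual capacities along the path: source->1: 12, 1->sink: 10.
Minimum is 10.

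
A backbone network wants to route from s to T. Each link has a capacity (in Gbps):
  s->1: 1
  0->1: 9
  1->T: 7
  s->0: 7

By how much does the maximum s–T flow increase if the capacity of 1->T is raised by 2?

Original max flow = 7.
After raising cap(1->T), augmenting paths through that edge carry 1 more unit.
New max flow = 8. Increase = 1.

1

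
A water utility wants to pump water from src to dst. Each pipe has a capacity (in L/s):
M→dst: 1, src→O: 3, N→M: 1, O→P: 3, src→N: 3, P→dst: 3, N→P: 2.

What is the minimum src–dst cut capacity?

4

Max flow = 4 (via 3 augmenting paths).
In the residual at optimum, the set reachable from src is {N, O, P, src}.
Cut edges: N→M (cap 1), P→dst (cap 3). Sum = 4.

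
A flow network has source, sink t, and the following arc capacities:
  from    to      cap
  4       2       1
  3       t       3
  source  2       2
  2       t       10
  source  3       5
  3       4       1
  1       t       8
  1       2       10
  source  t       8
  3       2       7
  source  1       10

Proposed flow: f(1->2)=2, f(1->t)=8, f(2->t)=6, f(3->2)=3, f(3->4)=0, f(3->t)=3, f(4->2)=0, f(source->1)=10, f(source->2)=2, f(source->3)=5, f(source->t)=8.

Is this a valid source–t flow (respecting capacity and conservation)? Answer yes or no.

No

Conservation fails at 3: inflow 5 ≠ outflow 6.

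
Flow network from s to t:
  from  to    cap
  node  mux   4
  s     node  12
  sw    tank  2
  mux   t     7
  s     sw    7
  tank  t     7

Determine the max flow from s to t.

6

Augment s->sw->tank->t: bottleneck 2. Total 2.
Augment s->node->mux->t: bottleneck 4. Total 6.
No augmenting path remains in the residual graph.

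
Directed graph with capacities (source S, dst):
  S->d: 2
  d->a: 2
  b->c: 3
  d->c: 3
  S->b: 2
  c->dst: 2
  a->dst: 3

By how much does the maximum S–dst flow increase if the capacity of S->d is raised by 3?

Original max flow = 4.
Even with extra capacity on S->d, another cut of capacity 4 remains binding.
New max flow = 4. Increase = 0.

0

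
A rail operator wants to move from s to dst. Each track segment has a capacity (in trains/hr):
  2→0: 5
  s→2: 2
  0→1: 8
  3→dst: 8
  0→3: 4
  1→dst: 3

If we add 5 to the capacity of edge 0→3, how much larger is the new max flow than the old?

0

Original max flow = 2.
Edge 0→3 does not cross the min cut (source side {s}), so extra capacity there cannot help.
New max flow = 2. Increase = 0.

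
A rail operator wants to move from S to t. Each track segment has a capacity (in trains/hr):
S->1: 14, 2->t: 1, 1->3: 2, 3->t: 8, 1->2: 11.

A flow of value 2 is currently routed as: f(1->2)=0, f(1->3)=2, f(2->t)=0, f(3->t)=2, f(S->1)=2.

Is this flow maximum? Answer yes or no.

Residual path S->1->2->t has bottleneck 1 > 0.
Pushing 1 along it raises the flow to 3, so the given flow is not maximum.

No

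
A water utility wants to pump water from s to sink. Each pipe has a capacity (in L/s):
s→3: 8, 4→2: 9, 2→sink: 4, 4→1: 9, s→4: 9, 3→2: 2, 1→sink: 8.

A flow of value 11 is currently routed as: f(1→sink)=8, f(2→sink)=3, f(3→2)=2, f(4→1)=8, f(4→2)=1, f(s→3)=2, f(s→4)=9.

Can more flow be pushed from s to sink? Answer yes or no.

No

Residual reachable from s: {3, s}; sink is not reachable.
Saturated cut: s→4, 3→2 with total capacity 11 = current flow value. Flow is maximum.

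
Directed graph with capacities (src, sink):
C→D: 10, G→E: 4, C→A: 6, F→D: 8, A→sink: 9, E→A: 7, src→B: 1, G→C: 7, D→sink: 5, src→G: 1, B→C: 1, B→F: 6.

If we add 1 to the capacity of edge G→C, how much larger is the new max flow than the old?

0

Original max flow = 2.
Edge G→C does not cross the min cut (source side {src}), so extra capacity there cannot help.
New max flow = 2. Increase = 0.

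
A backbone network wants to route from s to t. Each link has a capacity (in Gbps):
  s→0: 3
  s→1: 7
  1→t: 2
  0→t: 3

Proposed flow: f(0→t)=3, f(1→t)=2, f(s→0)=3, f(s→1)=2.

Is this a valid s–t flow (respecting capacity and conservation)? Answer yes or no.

Yes

Every edge has 0 ≤ f(e) ≤ cap(e).
At each intermediate node, inflow equals outflow.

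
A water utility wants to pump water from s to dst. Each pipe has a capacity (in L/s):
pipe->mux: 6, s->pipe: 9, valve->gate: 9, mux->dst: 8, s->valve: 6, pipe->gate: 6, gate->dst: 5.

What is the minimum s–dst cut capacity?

11

Max flow = 11 (via 2 augmenting paths).
In the residual at optimum, the set reachable from s is {gate, pipe, s, valve}.
Cut edges: pipe->mux (cap 6), gate->dst (cap 5). Sum = 11.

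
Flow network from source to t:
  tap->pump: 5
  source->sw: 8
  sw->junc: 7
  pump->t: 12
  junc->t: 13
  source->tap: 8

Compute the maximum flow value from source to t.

12

Augment source->sw->junc->t: bottleneck 7. Total 7.
Augment source->tap->pump->t: bottleneck 5. Total 12.
No augmenting path remains in the residual graph.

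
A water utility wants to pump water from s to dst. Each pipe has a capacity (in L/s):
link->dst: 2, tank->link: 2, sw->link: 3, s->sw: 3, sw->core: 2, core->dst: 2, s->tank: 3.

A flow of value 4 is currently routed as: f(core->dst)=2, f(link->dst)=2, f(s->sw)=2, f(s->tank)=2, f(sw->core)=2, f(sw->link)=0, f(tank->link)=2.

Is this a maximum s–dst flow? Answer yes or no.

Residual reachable from s: {link, s, sw, tank}; dst is not reachable.
Saturated cut: sw->core, link->dst with total capacity 4 = current flow value. Flow is maximum.

Yes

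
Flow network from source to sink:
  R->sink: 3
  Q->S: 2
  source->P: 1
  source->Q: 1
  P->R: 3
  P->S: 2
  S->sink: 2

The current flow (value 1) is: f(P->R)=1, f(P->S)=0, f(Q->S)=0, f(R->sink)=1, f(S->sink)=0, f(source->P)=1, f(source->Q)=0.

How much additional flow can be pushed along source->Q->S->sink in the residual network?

Residual capacities along the path: source->Q: 1, Q->S: 2, S->sink: 2.
Minimum is 1.

1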